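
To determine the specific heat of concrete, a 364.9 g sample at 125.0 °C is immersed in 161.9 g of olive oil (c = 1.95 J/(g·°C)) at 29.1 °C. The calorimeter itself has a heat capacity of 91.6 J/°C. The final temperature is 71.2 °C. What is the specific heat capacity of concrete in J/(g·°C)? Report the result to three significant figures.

q_gained = (161.9 × 1.95 + 91.6) × (71.2 − 29.1) = 17148 J
q_lost = 364.9 × c × (125.0 − 71.2) = 19631.62 c
Set equal: c = 17148 / 19631.62 = 0.873 J/(g·°C)

c = 0.873 J/(g·°C)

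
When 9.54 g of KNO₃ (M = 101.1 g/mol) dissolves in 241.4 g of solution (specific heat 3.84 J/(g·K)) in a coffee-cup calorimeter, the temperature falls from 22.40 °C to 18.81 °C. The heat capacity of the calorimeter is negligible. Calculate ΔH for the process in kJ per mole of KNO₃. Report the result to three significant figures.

ΔH = 35.3 kJ/mol

|ΔT| = |18.81 − 22.40| = 3.59 °C
|q_surr| = (241.4 × 3.84) × 3.59 = 926.976 × 3.59 = 3328 J
n(KNO₃) = 9.54 / 101.1 = 0.09436 mol
Temperature fell, so q_rxn = +|q_surr| = 3.328 kJ
ΔH = q_rxn / n = 35.27 kJ/mol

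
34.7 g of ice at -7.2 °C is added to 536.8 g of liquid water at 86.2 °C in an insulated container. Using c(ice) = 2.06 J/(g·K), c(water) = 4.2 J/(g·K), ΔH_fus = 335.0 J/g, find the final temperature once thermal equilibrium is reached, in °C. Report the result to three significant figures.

Heat to bring ice to 0 °C and melt it: q₁ = 34.7×2.06×7.2 + 34.7×335.0 = 12139 J
Heat the water can supply cooling to 0 °C: 536.8×4.2×86.2 = 194343 J > q₁, so all ice melts.
Energy balance: 536.8×4.2×(86.2 − T) = 12139 + 34.7×4.2×(T − 0)
2254.56(86.2 − T) = 12139 + 145.74 T
194343 − 12139 = 2400.30 T
T = 182204 / 2400.30 = 75.91 °C

T_f = 75.9 °C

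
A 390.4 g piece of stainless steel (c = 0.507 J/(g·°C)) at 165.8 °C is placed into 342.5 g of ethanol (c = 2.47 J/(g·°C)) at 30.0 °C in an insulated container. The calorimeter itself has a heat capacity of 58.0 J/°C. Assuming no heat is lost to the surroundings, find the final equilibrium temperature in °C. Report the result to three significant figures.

Heat lost by stainless steel = heat gained by ethanol + calorimeter.
(390.4)(0.507)(165.8 − T) = [(342.5)(2.47) + 58.0](T − 30.0)
197.9328 (165.8 − T) = 903.975 (T − 30.0)
32817 − 197.9328 T = 903.975 T − 27119
59936 = 1101.9078 T
T = 54.39 °C

T_f = 54.4 °C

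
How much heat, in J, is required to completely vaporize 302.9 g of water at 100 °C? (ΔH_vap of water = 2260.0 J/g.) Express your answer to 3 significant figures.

q = m × ΔH_vap = 302.9 × 2260.0 = 684600 J

q = 685000 J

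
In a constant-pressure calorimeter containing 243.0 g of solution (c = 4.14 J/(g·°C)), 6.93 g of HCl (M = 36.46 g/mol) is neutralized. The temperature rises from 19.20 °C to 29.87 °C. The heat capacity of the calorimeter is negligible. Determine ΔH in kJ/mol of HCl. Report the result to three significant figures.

|ΔT| = |29.87 − 19.20| = 10.67 °C
|q_surr| = (243.0 × 4.14) × 10.67 = 1006.02 × 10.67 = 10734 J
n(HCl) = 6.93 / 36.46 = 0.19007 mol
Temperature rose, so q_rxn = −|q_surr| = -10.734 kJ
ΔH = q_rxn / n = -56.47 kJ/mol

ΔH = -56.5 kJ/mol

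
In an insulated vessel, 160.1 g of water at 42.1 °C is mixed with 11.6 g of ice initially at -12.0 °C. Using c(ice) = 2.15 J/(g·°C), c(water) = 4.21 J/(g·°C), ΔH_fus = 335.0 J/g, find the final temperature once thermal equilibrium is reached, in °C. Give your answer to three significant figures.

Heat to bring ice to 0 °C and melt it: q₁ = 11.6×2.15×12.0 + 11.6×335.0 = 4185.3 J
Heat the water can supply cooling to 0 °C: 160.1×4.21×42.1 = 28376.3 J > q₁, so all ice melts.
Energy balance: 160.1×4.21×(42.1 − T) = 4185.3 + 11.6×4.21×(T − 0)
674.021(42.1 − T) = 4185.3 + 48.836 T
28376.3 − 4185.3 = 722.857 T
T = 24191.0 / 722.857 = 33.47 °C

T_f = 33.5 °C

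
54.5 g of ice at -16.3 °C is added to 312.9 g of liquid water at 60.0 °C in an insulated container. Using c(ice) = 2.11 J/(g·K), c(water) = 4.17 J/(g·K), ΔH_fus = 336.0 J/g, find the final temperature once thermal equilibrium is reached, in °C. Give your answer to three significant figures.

T_f = 37.9 °C

Heat to bring ice to 0 °C and melt it: q₁ = 54.5×2.11×16.3 + 54.5×336.0 = 20186 J
Heat the water can supply cooling to 0 °C: 312.9×4.17×60.0 = 78287.6 J > q₁, so all ice melts.
Energy balance: 312.9×4.17×(60.0 − T) = 20186 + 54.5×4.17×(T − 0)
1304.793(60.0 − T) = 20186 + 227.265 T
78287.6 − 20186 = 1532.058 T
T = 58101.6 / 1532.058 = 37.92 °C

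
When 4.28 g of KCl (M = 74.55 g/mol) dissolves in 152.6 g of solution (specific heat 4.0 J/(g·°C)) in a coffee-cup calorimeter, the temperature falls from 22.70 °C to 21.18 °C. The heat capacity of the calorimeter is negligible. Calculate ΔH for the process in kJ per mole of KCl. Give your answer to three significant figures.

|ΔT| = |21.18 − 22.70| = 1.52 °C
|q_surr| = (152.6 × 4.0) × 1.52 = 610.4 × 1.52 = 927.8 J
n(KCl) = 4.28 / 74.55 = 0.05741 mol
Temperature fell, so q_rxn = +|q_surr| = 0.9278 kJ
ΔH = q_rxn / n = 16.16 kJ/mol

ΔH = 16.2 kJ/mol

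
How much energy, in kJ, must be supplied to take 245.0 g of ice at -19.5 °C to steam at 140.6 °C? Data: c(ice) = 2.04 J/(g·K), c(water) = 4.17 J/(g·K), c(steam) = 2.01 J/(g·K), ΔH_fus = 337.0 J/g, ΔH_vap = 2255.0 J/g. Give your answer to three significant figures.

q1 (heat ice -19.5→0.0 °C): 245.0 × 2.04 × 19.5 = 9746 J
q2 (melt at 0 °C): 245.0 × 337.0 = 82565 J
q3 (heat water 0.0→100.0 °C): 245.0 × 4.17 × 100.0 = 102165 J
q4 (vaporize at 100 °C): 245.0 × 2255.0 = 552475 J
q5 (heat steam 100.0→140.6 °C): 245.0 × 2.01 × 40.6 = 19993 J
Total: 9746 + 82565 + 102165 + 552475 + 19993 = 766944 J = 767 kJ

q = 767 kJ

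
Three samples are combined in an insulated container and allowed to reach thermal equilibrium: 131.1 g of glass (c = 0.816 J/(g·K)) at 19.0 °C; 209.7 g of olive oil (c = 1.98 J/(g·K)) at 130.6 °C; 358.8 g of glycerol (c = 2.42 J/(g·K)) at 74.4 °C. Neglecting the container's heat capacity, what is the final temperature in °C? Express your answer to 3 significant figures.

Σ mᵢcᵢ(T − Tᵢ) = 0  ⇒  T = Σ mᵢcᵢTᵢ / Σ mᵢcᵢ
Σ mᵢcᵢ = 131.1×0.816 + 209.7×1.98 + 358.8×2.42 = 1390.4796
Σ mᵢcᵢTᵢ = 106.9776×19.0 + 415.206×130.6 + 868.296×74.4 = 120860
T = 120860 / 1390.4796 = 86.92 °C

T_f = 86.9 °C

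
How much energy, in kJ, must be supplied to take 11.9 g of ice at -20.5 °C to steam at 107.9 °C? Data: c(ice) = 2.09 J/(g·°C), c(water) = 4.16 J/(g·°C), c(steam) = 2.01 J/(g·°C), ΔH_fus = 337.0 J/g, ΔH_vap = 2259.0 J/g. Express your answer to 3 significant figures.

q1 (heat ice -20.5→0.0 °C): 11.9 × 2.09 × 20.5 = 510 J
q2 (melt at 0 °C): 11.9 × 337.0 = 4010 J
q3 (heat water 0.0→100.0 °C): 11.9 × 4.16 × 100.0 = 4950 J
q4 (vaporize at 100 °C): 11.9 × 2259.0 = 26882 J
q5 (heat steam 100.0→107.9 °C): 11.9 × 2.01 × 7.9 = 189 J
Total: 510 + 4010 + 4950 + 26882 + 189 = 36541 J = 36.5 kJ

q = 36.5 kJ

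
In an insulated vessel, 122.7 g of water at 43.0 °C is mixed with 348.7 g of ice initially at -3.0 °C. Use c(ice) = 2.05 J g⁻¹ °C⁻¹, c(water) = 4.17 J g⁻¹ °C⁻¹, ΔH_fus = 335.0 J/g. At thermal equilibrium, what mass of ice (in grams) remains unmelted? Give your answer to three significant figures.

m_ice remaining = 289 g

Heat to warm all ice to 0 °C: 348.7×2.05×3.0 = 2144.5 J
Heat released by water cooling to 0 °C: 122.7×4.17×43.0 = 22001 J
22001 J < 2144.5 + 348.7×335.0 = 118959.0 J, so not all ice melts; final T = 0 °C.
Heat left for melting: 22001 − 2144.5 = 19856.5 J
Mass melted = 19856.5 / 335.0 = 59.27 g
Ice remaining = 348.7 − 59.27 = 289.43 g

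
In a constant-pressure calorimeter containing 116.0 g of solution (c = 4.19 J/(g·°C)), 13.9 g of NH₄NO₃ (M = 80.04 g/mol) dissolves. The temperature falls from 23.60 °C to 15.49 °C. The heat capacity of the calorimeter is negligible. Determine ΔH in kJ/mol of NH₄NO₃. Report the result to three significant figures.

ΔH = 22.7 kJ/mol

|ΔT| = |15.49 − 23.60| = 8.11 °C
|q_surr| = (116.0 × 4.19) × 8.11 = 486.04 × 8.11 = 3942 J
n(NH₄NO₃) = 13.9 / 80.04 = 0.1737 mol
Temperature fell, so q_rxn = +|q_surr| = 3.942 kJ
ΔH = q_rxn / n = 22.69 kJ/mol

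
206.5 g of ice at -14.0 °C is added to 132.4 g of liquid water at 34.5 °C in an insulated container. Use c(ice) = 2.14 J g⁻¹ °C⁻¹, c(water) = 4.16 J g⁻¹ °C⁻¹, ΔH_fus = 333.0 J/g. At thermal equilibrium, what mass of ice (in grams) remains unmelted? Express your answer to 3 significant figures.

m_ice remaining = 168 g

Heat to warm all ice to 0 °C: 206.5×2.14×14.0 = 6186.7 J
Heat released by water cooling to 0 °C: 132.4×4.16×34.5 = 19002 J
19002 J < 6186.7 + 206.5×333.0 = 74951.2 J, so not all ice melts; final T = 0 °C.
Heat left for melting: 19002 − 6186.7 = 12815.3 J
Mass melted = 12815.3 / 333.0 = 38.48 g
Ice remaining = 206.5 − 38.48 = 168.02 g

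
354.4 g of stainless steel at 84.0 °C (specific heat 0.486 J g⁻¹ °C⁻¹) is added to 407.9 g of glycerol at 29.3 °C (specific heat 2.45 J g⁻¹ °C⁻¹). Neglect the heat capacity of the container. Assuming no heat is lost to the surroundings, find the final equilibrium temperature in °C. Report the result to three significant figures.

Heat lost by stainless steel = heat gained by glycerol.
(354.4)(0.486)(84.0 − T) = (407.9)(2.45)(T − 29.3)
172.2384 (84.0 − T) = 999.355 (T − 29.3)
14468 − 172.2384 T = 999.355 T − 29281
43749 = 1171.5934 T
T = 37.34 °C

T_f = 37.3 °C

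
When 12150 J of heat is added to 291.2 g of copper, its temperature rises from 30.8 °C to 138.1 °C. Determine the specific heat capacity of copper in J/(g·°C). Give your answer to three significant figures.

c = 0.389 J/(g·°C)

c = q / (m ΔT) = 12150 / (291.2 × 107.3)
c = 12150 / 31245.76 = 0.389 J/(g·°C)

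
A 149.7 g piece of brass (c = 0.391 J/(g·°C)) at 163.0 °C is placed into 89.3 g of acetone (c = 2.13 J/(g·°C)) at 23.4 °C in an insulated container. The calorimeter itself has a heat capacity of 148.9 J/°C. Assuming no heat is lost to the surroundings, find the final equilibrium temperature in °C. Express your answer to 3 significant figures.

T_f = 43.9 °C

Heat lost by brass = heat gained by acetone + calorimeter.
(149.7)(0.391)(163.0 − T) = [(89.3)(2.13) + 148.9](T − 23.4)
58.5327 (163.0 − T) = 339.109 (T − 23.4)
9540.8 − 58.5327 T = 339.109 T − 7935.2
17476.0 = 397.6417 T
T = 43.949 °C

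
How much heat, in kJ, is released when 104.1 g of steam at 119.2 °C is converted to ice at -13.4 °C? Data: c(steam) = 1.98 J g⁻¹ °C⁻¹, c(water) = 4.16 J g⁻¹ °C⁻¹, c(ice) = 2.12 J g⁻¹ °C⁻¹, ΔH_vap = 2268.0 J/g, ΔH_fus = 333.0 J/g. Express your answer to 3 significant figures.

q = 321 kJ

q1 (cool steam 119.2→100 °C): 104.1 × 1.98 × 19.2 = 3957 J
q2 (condense at 100 °C): 104.1 × 2268.0 = 236099 J
q3 (cool water 100→0 °C): 104.1 × 4.16 × 100.0 = 43306 J
q4 (freeze at 0 °C): 104.1 × 333.0 = 34665 J
q5 (cool ice 0→-13.4 °C): 104.1 × 2.12 × 13.4 = 2957 J
Total: 3957 + 236099 + 43306 + 34665 + 2957 = 320984 J = 321 kJ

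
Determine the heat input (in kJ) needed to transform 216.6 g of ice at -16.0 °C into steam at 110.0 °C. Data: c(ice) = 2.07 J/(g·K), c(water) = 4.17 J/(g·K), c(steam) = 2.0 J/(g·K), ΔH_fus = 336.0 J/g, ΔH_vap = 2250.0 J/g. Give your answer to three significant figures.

q1 (heat ice -16.0→0.0 °C): 216.6 × 2.07 × 16.0 = 7174 J
q2 (melt at 0 °C): 216.6 × 336.0 = 72778 J
q3 (heat water 0.0→100.0 °C): 216.6 × 4.17 × 100.0 = 90322 J
q4 (vaporize at 100 °C): 216.6 × 2250.0 = 487350 J
q5 (heat steam 100.0→110.0 °C): 216.6 × 2.0 × 10.0 = 4332 J
Total: 7174 + 72778 + 90322 + 487350 + 4332 = 661956 J = 662 kJ

q = 662 kJ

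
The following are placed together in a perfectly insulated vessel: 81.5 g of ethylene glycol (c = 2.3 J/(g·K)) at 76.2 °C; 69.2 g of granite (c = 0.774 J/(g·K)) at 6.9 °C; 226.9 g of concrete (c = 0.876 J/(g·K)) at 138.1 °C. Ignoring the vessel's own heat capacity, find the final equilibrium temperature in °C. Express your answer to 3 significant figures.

T_f = 95.7 °C

Σ mᵢcᵢ(T − Tᵢ) = 0  ⇒  T = Σ mᵢcᵢTᵢ / Σ mᵢcᵢ
Σ mᵢcᵢ = 81.5×2.3 + 69.2×0.774 + 226.9×0.876 = 439.7752
Σ mᵢcᵢTᵢ = 187.45×76.2 + 53.5608×6.9 + 198.7644×138.1 = 42103
T = 42103 / 439.7752 = 95.74 °C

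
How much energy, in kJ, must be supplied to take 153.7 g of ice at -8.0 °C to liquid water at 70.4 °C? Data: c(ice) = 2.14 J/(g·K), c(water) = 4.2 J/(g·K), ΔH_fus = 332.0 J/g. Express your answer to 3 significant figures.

q = 99.1 kJ

q1 (heat ice -8.0→0.0 °C): 153.7 × 2.14 × 8.0 = 2631 J
q2 (melt at 0 °C): 153.7 × 332.0 = 51028 J
q3 (heat water 0.0→70.4 °C): 153.7 × 4.2 × 70.4 = 45446 J
Total: 2631 + 51028 + 45446 = 99105 J = 99.1 kJ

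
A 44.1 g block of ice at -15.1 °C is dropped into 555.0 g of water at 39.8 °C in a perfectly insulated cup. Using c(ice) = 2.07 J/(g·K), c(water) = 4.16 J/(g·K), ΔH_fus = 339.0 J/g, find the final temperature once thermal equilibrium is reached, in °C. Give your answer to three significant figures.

Heat to bring ice to 0 °C and melt it: q₁ = 44.1×2.07×15.1 + 44.1×339.0 = 16328 J
Heat the water can supply cooling to 0 °C: 555.0×4.16×39.8 = 91890.2 J > q₁, so all ice melts.
Energy balance: 555.0×4.16×(39.8 − T) = 16328 + 44.1×4.16×(T − 0)
2308.8(39.8 − T) = 16328 + 183.456 T
91890.2 − 16328 = 2492.256 T
T = 75562.2 / 2492.256 = 30.32 °C

T_f = 30.3 °C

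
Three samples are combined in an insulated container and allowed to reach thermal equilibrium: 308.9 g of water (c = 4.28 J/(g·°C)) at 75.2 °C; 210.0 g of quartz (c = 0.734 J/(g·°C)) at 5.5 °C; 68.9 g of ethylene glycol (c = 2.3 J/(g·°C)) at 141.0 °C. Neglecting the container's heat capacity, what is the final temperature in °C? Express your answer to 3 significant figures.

Σ mᵢcᵢ(T − Tᵢ) = 0  ⇒  T = Σ mᵢcᵢTᵢ / Σ mᵢcᵢ
Σ mᵢcᵢ = 308.9×4.28 + 210.0×0.734 + 68.9×2.3 = 1634.702
Σ mᵢcᵢTᵢ = 1322.092×75.2 + 154.14×5.5 + 158.47×141.0 = 122610
T = 122610 / 1634.702 = 75.00 °C

T_f = 75.0 °C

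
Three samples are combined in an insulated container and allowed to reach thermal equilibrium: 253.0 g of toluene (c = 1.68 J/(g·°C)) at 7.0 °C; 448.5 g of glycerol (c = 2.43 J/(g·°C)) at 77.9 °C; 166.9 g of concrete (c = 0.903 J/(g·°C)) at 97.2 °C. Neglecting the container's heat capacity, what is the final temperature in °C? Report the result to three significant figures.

T_f = 61.6 °C

Σ mᵢcᵢ(T − Tᵢ) = 0  ⇒  T = Σ mᵢcᵢTᵢ / Σ mᵢcᵢ
Σ mᵢcᵢ = 253.0×1.68 + 448.5×2.43 + 166.9×0.903 = 1665.6057
Σ mᵢcᵢTᵢ = 425.04×7.0 + 1089.855×77.9 + 150.7107×97.2 = 102520
T = 102520 / 1665.6057 = 61.55 °C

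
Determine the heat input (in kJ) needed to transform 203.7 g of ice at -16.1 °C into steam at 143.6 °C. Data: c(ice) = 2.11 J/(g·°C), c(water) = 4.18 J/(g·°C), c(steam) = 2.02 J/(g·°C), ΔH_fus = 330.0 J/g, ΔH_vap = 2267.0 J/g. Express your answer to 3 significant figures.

q1 (heat ice -16.1→0.0 °C): 203.7 × 2.11 × 16.1 = 6920 J
q2 (melt at 0 °C): 203.7 × 330.0 = 67221 J
q3 (heat water 0.0→100.0 °C): 203.7 × 4.18 × 100.0 = 85147 J
q4 (vaporize at 100 °C): 203.7 × 2267.0 = 461788 J
q5 (heat steam 100.0→143.6 °C): 203.7 × 2.02 × 43.6 = 17940 J
Total: 6920 + 67221 + 85147 + 461788 + 17940 = 639016 J = 639 kJ

q = 639 kJ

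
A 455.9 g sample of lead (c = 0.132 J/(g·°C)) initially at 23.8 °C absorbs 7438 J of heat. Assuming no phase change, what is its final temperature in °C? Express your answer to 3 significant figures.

T_f = 147 °C

ΔT = q / (m c) = 7438 / (455.9 × 0.132) = 123.6 °C
T_f = 23.8 + 123.6 = 147.4 °C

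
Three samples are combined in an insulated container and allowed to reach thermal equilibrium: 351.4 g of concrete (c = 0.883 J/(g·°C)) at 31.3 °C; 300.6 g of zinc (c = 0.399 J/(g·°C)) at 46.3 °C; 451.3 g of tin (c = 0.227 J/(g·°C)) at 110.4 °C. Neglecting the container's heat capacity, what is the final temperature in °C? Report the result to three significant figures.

Σ mᵢcᵢ(T − Tᵢ) = 0  ⇒  T = Σ mᵢcᵢTᵢ / Σ mᵢcᵢ
Σ mᵢcᵢ = 351.4×0.883 + 300.6×0.399 + 451.3×0.227 = 532.6707
Σ mᵢcᵢTᵢ = 310.2862×31.3 + 119.9394×46.3 + 102.4451×110.4 = 26575
T = 26575 / 532.6707 = 49.89 °C

T_f = 49.9 °C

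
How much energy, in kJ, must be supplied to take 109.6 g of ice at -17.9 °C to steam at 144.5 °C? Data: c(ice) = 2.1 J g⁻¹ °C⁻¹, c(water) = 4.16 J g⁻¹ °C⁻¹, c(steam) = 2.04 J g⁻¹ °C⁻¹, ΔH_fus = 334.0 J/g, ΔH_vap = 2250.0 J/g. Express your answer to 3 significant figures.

q = 343 kJ

q1 (heat ice -17.9→0.0 °C): 109.6 × 2.1 × 17.9 = 4120 J
q2 (melt at 0 °C): 109.6 × 334.0 = 36606 J
q3 (heat water 0.0→100.0 °C): 109.6 × 4.16 × 100.0 = 45594 J
q4 (vaporize at 100 °C): 109.6 × 2250.0 = 246600 J
q5 (heat steam 100.0→144.5 °C): 109.6 × 2.04 × 44.5 = 9949 J
Total: 4120 + 36606 + 45594 + 246600 + 9949 = 342869 J = 343 kJ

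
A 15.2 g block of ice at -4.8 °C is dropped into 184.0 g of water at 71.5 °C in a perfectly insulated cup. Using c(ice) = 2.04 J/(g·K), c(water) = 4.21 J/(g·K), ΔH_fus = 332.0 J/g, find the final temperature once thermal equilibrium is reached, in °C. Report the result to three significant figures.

Heat to bring ice to 0 °C and melt it: q₁ = 15.2×2.04×4.8 + 15.2×332.0 = 5195.2 J
Heat the water can supply cooling to 0 °C: 184.0×4.21×71.5 = 55386.8 J > q₁, so all ice melts.
Energy balance: 184.0×4.21×(71.5 − T) = 5195.2 + 15.2×4.21×(T − 0)
774.64(71.5 − T) = 5195.2 + 63.992 T
55386.8 − 5195.2 = 838.632 T
T = 50191.6 / 838.632 = 59.849 °C

T_f = 59.8 °C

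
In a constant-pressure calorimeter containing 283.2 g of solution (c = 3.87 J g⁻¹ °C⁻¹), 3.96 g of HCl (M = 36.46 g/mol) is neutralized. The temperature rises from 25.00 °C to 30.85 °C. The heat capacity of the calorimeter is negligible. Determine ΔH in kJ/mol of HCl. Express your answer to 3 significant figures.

|ΔT| = |30.85 − 25.00| = 5.85 °C
|q_surr| = (283.2 × 3.87) × 5.85 = 1095.984 × 5.85 = 6412 J
n(HCl) = 3.96 / 36.46 = 0.1086 mol
Temperature rose, so q_rxn = −|q_surr| = -6.412 kJ
ΔH = q_rxn / n = -59.04 kJ/mol

ΔH = -59.0 kJ/mol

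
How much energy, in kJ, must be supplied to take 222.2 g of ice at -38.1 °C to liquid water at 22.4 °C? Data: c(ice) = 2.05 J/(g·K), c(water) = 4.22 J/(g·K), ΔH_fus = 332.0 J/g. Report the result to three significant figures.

q = 112 kJ

q1 (heat ice -38.1→0.0 °C): 222.2 × 2.05 × 38.1 = 17355 J
q2 (melt at 0 °C): 222.2 × 332.0 = 73770 J
q3 (heat water 0.0→22.4 °C): 222.2 × 4.22 × 22.4 = 21004 J
Total: 17355 + 73770 + 21004 = 112129 J = 112 kJ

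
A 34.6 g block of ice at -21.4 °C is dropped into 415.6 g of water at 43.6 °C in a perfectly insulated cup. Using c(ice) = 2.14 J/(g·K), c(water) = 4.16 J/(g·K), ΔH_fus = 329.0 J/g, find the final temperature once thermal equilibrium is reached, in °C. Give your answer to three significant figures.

Heat to bring ice to 0 °C and melt it: q₁ = 34.6×2.14×21.4 + 34.6×329.0 = 12968 J
Heat the water can supply cooling to 0 °C: 415.6×4.16×43.6 = 75379.9 J > q₁, so all ice melts.
Energy balance: 415.6×4.16×(43.6 − T) = 12968 + 34.6×4.16×(T − 0)
1728.896(43.6 − T) = 12968 + 143.936 T
75379.9 − 12968 = 1872.832 T
T = 62411.9 / 1872.832 = 33.32 °C

T_f = 33.3 °C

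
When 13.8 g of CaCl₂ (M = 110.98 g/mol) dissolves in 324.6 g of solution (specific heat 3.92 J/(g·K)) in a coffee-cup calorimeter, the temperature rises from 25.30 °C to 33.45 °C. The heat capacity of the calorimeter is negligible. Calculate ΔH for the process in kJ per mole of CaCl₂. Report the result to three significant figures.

ΔH = -83.4 kJ/mol

|ΔT| = |33.45 − 25.30| = 8.15 °C
|q_surr| = (324.6 × 3.92) × 8.15 = 1272.432 × 8.15 = 10370 J
n(CaCl₂) = 13.8 / 110.98 = 0.1243 mol
Temperature rose, so q_rxn = −|q_surr| = -10.37 kJ
ΔH = q_rxn / n = -83.43 kJ/mol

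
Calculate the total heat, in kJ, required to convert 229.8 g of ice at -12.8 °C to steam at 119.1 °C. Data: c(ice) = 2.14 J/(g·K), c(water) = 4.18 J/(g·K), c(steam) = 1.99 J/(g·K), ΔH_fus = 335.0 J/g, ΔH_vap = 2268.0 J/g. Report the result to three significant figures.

q = 709 kJ

q1 (heat ice -12.8→0.0 °C): 229.8 × 2.14 × 12.8 = 6295 J
q2 (melt at 0 °C): 229.8 × 335.0 = 76983 J
q3 (heat water 0.0→100.0 °C): 229.8 × 4.18 × 100.0 = 96056 J
q4 (vaporize at 100 °C): 229.8 × 2268.0 = 521186 J
q5 (heat steam 100.0→119.1 °C): 229.8 × 1.99 × 19.1 = 8734 J
Total: 6295 + 76983 + 96056 + 521186 + 8734 = 709254 J = 709 kJ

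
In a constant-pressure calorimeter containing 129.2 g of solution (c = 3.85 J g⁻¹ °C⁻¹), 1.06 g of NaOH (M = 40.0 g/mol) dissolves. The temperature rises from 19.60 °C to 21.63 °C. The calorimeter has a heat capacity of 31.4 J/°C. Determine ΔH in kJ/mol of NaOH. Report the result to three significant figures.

|ΔT| = |21.63 − 19.60| = 2.03 °C
|q_surr| = (129.2 × 3.85 + 31.4) × 2.03 = 528.82 × 2.03 = 1074 J
n(NaOH) = 1.06 / 40.0 = 0.02650 mol
Temperature rose, so q_rxn = −|q_surr| = -1.074 kJ
ΔH = q_rxn / n = -40.53 kJ/mol

ΔH = -40.5 kJ/mol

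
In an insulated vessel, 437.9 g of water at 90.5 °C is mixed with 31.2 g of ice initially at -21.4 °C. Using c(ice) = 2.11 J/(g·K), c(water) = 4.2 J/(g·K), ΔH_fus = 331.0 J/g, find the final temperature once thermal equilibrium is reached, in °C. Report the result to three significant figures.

T_f = 78.5 °C

Heat to bring ice to 0 °C and melt it: q₁ = 31.2×2.11×21.4 + 31.2×331.0 = 11736 J
Heat the water can supply cooling to 0 °C: 437.9×4.2×90.5 = 166446 J > q₁, so all ice melts.
Energy balance: 437.9×4.2×(90.5 − T) = 11736 + 31.2×4.2×(T − 0)
1839.18(90.5 − T) = 11736 + 131.04 T
166446 − 11736 = 1970.22 T
T = 154710 / 1970.22 = 78.52 °C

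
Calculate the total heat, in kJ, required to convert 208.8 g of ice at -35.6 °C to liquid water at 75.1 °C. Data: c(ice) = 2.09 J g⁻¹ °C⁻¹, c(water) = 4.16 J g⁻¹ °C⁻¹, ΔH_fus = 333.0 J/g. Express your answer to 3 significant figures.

q = 150 kJ

q1 (heat ice -35.6→0.0 °C): 208.8 × 2.09 × 35.6 = 15536 J
q2 (melt at 0 °C): 208.8 × 333.0 = 69530 J
q3 (heat water 0.0→75.1 °C): 208.8 × 4.16 × 75.1 = 65232 J
Total: 15536 + 69530 + 65232 = 150298 J = 150 kJ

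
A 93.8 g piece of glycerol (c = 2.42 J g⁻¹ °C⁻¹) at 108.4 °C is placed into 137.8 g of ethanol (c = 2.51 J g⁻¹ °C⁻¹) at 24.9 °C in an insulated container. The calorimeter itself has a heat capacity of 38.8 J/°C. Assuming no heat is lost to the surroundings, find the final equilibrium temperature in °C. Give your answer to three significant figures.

Heat lost by glycerol = heat gained by ethanol + calorimeter.
(93.8)(2.42)(108.4 − T) = [(137.8)(2.51) + 38.8](T − 24.9)
226.996 (108.4 − T) = 384.678 (T − 24.9)
24606 − 226.996 T = 384.678 T − 9578.5
34184.5 = 611.674 T
T = 55.89 °C

T_f = 55.9 °C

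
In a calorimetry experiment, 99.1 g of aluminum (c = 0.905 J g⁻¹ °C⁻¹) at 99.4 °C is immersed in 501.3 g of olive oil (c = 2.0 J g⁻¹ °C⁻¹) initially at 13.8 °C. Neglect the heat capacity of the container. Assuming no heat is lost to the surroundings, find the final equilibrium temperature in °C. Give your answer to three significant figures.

T_f = 20.8 °C

Heat lost by aluminum = heat gained by olive oil.
(99.1)(0.905)(99.4 − T) = (501.3)(2.0)(T − 13.8)
89.6855 (99.4 − T) = 1002.6 (T − 13.8)
8914.7 − 89.6855 T = 1002.6 T − 13836
22750.7 = 1092.2855 T
T = 20.83 °C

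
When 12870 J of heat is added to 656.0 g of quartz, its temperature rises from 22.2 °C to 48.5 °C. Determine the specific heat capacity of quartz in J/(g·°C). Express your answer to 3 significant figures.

c = q / (m ΔT) = 12870 / (656.0 × 26.3)
c = 12870 / 17252.8 = 0.746 J/(g·°C)

c = 0.746 J/(g·°C)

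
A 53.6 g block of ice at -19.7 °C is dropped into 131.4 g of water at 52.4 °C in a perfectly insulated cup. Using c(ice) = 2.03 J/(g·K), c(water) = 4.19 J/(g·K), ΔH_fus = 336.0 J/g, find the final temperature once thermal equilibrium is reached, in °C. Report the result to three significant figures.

T_f = 11.2 °C

Heat to bring ice to 0 °C and melt it: q₁ = 53.6×2.03×19.7 + 53.6×336.0 = 20153 J
Heat the water can supply cooling to 0 °C: 131.4×4.19×52.4 = 28849.7 J > q₁, so all ice melts.
Energy balance: 131.4×4.19×(52.4 − T) = 20153 + 53.6×4.19×(T − 0)
550.566(52.4 − T) = 20153 + 224.584 T
28849.7 − 20153 = 775.150 T
T = 8696.7 / 775.150 = 11.22 °C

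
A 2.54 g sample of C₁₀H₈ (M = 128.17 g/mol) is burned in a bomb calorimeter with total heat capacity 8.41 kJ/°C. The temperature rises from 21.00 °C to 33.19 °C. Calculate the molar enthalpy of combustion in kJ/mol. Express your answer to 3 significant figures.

ΔT = 33.19 − 21.00 = 12.19 °C
q_cal = C_cal × ΔT = 8.41 × 12.19 = 102.5179 kJ
n = 2.54 / 128.17 = 0.01982 mol
q_rxn = −q_cal = -102.5179 kJ
ΔH = -102.5179 / 0.01982 = -5172 kJ/mol

ΔH = -5170 kJ/mol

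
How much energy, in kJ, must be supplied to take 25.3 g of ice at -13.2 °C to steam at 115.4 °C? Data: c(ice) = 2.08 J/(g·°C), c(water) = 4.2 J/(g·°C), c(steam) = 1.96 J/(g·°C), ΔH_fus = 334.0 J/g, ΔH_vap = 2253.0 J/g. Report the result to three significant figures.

q = 77.5 kJ

q1 (heat ice -13.2→0.0 °C): 25.3 × 2.08 × 13.2 = 695 J
q2 (melt at 0 °C): 25.3 × 334.0 = 8450 J
q3 (heat water 0.0→100.0 °C): 25.3 × 4.2 × 100.0 = 10626 J
q4 (vaporize at 100 °C): 25.3 × 2253.0 = 57001 J
q5 (heat steam 100.0→115.4 °C): 25.3 × 1.96 × 15.4 = 764 J
Total: 695 + 8450 + 10626 + 57001 + 764 = 77536 J = 77.5 kJ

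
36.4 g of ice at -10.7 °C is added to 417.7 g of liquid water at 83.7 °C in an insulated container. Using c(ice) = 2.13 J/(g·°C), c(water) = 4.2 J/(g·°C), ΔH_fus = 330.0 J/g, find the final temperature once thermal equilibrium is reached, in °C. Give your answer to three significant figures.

T_f = 70.3 °C

Heat to bring ice to 0 °C and melt it: q₁ = 36.4×2.13×10.7 + 36.4×330.0 = 12842 J
Heat the water can supply cooling to 0 °C: 417.7×4.2×83.7 = 146838 J > q₁, so all ice melts.
Energy balance: 417.7×4.2×(83.7 − T) = 12842 + 36.4×4.2×(T − 0)
1754.34(83.7 − T) = 12842 + 152.88 T
146838 − 12842 = 1907.22 T
T = 133996 / 1907.22 = 70.26 °C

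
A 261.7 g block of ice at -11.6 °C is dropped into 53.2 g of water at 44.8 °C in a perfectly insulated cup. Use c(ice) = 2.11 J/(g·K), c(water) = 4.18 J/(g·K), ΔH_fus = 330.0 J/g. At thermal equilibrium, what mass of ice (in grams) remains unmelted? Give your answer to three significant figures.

Heat to warm all ice to 0 °C: 261.7×2.11×11.6 = 6405.4 J
Heat released by water cooling to 0 °C: 53.2×4.18×44.8 = 9962.4 J
9962.4 J < 6405.4 + 261.7×330.0 = 92766.4 J, so not all ice melts; final T = 0 °C.
Heat left for melting: 9962.4 − 6405.4 = 3557.0 J
Mass melted = 3557.0 / 330.0 = 10.78 g
Ice remaining = 261.7 − 10.78 = 250.92 g

m_ice remaining = 251 g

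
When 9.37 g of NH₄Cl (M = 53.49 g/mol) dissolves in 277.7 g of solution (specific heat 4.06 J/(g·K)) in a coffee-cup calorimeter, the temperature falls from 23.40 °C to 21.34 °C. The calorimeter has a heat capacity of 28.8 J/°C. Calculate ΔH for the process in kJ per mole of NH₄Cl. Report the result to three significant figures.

|ΔT| = |21.34 − 23.40| = 2.06 °C
|q_surr| = (277.7 × 4.06 + 28.8) × 2.06 = 1156.262 × 2.06 = 2382 J
n(NH₄Cl) = 9.37 / 53.49 = 0.1752 mol
Temperature fell, so q_rxn = +|q_surr| = 2.382 kJ
ΔH = q_rxn / n = 13.60 kJ/mol

ΔH = 13.6 kJ/mol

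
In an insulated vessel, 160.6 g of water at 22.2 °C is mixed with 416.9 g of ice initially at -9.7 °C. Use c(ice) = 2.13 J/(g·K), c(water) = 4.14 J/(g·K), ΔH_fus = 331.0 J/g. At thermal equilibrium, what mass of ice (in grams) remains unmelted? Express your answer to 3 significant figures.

m_ice remaining = 398 g

Heat to warm all ice to 0 °C: 416.9×2.13×9.7 = 8613.6 J
Heat released by water cooling to 0 °C: 160.6×4.14×22.2 = 14760 J
14760 J < 8613.6 + 416.9×331.0 = 146607.5 J, so not all ice melts; final T = 0 °C.
Heat left for melting: 14760 − 8613.6 = 6146.4 J
Mass melted = 6146.4 / 331.0 = 18.57 g
Ice remaining = 416.9 − 18.57 = 398.33 g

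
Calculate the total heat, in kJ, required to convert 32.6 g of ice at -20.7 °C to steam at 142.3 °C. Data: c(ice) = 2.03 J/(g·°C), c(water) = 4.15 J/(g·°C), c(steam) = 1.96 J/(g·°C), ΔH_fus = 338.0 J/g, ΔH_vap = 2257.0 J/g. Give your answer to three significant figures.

q1 (heat ice -20.7→0.0 °C): 32.6 × 2.03 × 20.7 = 1370 J
q2 (melt at 0 °C): 32.6 × 338.0 = 11019 J
q3 (heat water 0.0→100.0 °C): 32.6 × 4.15 × 100.0 = 13529 J
q4 (vaporize at 100 °C): 32.6 × 2257.0 = 73578 J
q5 (heat steam 100.0→142.3 °C): 32.6 × 1.96 × 42.3 = 2703 J
Total: 1370 + 11019 + 13529 + 73578 + 2703 = 102199 J = 102 kJ

q = 102 kJ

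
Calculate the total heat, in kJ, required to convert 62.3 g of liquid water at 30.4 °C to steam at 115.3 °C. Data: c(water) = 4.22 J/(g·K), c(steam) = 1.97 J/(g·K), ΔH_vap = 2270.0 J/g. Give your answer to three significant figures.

q = 162 kJ

q1 (heat water 30.4→100.0 °C): 62.3 × 4.22 × 69.6 = 18298 J
q2 (vaporize at 100 °C): 62.3 × 2270.0 = 141421 J
q3 (heat steam 100.0→115.3 °C): 62.3 × 1.97 × 15.3 = 1878 J
Total: 18298 + 141421 + 1878 = 161597 J = 162 kJ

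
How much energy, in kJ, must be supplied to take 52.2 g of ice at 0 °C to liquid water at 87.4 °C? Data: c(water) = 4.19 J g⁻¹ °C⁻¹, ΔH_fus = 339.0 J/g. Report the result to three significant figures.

q1 (melt at 0 °C): 52.2 × 339.0 = 17696 J
q2 (heat water 0.0→87.4 °C): 52.2 × 4.19 × 87.4 = 19116 J
Total: 17696 + 19116 = 36812 J = 36.8 kJ

q = 36.8 kJ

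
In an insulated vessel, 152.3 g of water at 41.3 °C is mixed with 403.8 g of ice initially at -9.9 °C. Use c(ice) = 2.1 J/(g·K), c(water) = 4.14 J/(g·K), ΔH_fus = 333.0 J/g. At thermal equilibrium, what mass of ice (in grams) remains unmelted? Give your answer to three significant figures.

m_ice remaining = 351 g

Heat to warm all ice to 0 °C: 403.8×2.1×9.9 = 8395.0 J
Heat released by water cooling to 0 °C: 152.3×4.14×41.3 = 26041 J
26041 J < 8395.0 + 403.8×333.0 = 142860.4 J, so not all ice melts; final T = 0 °C.
Heat left for melting: 26041 − 8395.0 = 17646.0 J
Mass melted = 17646.0 / 333.0 = 52.99 g
Ice remaining = 403.8 − 52.99 = 350.81 g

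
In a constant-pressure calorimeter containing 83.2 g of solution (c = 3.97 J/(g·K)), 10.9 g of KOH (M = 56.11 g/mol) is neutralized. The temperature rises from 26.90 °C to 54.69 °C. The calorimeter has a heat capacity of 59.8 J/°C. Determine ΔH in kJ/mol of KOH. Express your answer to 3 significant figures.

|ΔT| = |54.69 − 26.90| = 27.79 °C
|q_surr| = (83.2 × 3.97 + 59.8) × 27.79 = 390.104 × 27.79 = 10840 J
n(KOH) = 10.9 / 56.11 = 0.1943 mol
Temperature rose, so q_rxn = −|q_surr| = -10.84 kJ
ΔH = q_rxn / n = -55.79 kJ/mol

ΔH = -55.8 kJ/mol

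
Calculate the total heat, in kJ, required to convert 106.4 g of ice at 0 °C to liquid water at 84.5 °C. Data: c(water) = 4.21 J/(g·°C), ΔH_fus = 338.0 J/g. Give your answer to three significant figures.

q1 (melt at 0 °C): 106.4 × 338.0 = 35963 J
q2 (heat water 0.0→84.5 °C): 106.4 × 4.21 × 84.5 = 37851 J
Total: 35963 + 37851 = 73814 J = 73.8 kJ

q = 73.8 kJ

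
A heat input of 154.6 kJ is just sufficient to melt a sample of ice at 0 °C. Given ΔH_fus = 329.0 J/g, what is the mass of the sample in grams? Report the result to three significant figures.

m = q / ΔH_fus = 154600 J / 329.0 J/g = 470 g

m = 470 g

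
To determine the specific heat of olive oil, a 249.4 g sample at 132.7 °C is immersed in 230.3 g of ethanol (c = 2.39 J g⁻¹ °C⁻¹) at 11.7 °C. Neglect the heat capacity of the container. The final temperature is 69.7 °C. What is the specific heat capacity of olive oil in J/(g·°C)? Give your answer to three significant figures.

c = 2.03 J/(g·°C)

q_gained = (230.3 × 2.39) × (69.7 − 11.7) = 31920 J
q_lost = 249.4 × c × (132.7 − 69.7) = 15712.2 c
Set equal: c = 31920 / 15712.2 = 2.03 J/(g·°C)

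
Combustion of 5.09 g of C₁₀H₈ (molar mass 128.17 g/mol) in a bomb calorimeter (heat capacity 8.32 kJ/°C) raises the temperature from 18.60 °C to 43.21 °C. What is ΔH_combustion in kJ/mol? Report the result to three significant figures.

ΔH = -5160 kJ/mol

ΔT = 43.21 − 18.60 = 24.61 °C
q_cal = C_cal × ΔT = 8.32 × 24.61 = 204.7552 kJ
n = 5.09 / 128.17 = 0.03971 mol
q_rxn = −q_cal = -204.7552 kJ
ΔH = -204.7552 / 0.03971 = -5156 kJ/mol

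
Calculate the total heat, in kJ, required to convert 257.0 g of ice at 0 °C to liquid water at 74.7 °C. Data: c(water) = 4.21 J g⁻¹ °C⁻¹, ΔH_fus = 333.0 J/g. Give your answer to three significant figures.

q = 166 kJ

q1 (melt at 0 °C): 257.0 × 333.0 = 85581 J
q2 (heat water 0.0→74.7 °C): 257.0 × 4.21 × 74.7 = 80823 J
Total: 85581 + 80823 = 166404 J = 166 kJ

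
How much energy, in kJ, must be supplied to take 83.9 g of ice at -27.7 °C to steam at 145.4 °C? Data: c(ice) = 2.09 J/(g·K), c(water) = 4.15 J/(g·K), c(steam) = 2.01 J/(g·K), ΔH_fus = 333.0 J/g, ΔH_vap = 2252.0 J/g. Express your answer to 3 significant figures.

q = 264 kJ

q1 (heat ice -27.7→0.0 °C): 83.9 × 2.09 × 27.7 = 4857 J
q2 (melt at 0 °C): 83.9 × 333.0 = 27939 J
q3 (heat water 0.0→100.0 °C): 83.9 × 4.15 × 100.0 = 34819 J
q4 (vaporize at 100 °C): 83.9 × 2252.0 = 188943 J
q5 (heat steam 100.0→145.4 °C): 83.9 × 2.01 × 45.4 = 7656 J
Total: 4857 + 27939 + 34819 + 188943 + 7656 = 264214 J = 264 kJ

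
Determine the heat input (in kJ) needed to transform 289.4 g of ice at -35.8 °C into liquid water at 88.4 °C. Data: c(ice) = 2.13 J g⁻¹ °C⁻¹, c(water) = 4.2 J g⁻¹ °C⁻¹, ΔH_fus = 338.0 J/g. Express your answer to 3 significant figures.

q1 (heat ice -35.8→0.0 °C): 289.4 × 2.13 × 35.8 = 22068 J
q2 (melt at 0 °C): 289.4 × 338.0 = 97817 J
q3 (heat water 0.0→88.4 °C): 289.4 × 4.2 × 88.4 = 107448 J
Total: 22068 + 97817 + 107448 = 227333 J = 227 kJ

q = 227 kJ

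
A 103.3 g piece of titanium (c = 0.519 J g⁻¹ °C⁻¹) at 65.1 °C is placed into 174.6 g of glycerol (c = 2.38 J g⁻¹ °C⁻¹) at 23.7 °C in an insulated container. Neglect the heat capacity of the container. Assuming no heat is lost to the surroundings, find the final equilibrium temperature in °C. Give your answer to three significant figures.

Heat lost by titanium = heat gained by glycerol.
(103.3)(0.519)(65.1 − T) = (174.6)(2.38)(T − 23.7)
53.6127 (65.1 − T) = 415.548 (T − 23.7)
3490.2 − 53.6127 T = 415.548 T − 9848.5
13338.7 = 469.1607 T
T = 28.43 °C

T_f = 28.4 °C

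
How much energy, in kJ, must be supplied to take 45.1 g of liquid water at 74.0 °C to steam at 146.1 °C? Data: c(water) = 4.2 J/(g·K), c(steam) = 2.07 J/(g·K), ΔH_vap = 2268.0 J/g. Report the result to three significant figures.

q1 (heat water 74.0→100.0 °C): 45.1 × 4.2 × 26.0 = 4925 J
q2 (vaporize at 100 °C): 45.1 × 2268.0 = 102287 J
q3 (heat steam 100.0→146.1 °C): 45.1 × 2.07 × 46.1 = 4304 J
Total: 4925 + 102287 + 4304 = 111516 J = 112 kJ

q = 112 kJ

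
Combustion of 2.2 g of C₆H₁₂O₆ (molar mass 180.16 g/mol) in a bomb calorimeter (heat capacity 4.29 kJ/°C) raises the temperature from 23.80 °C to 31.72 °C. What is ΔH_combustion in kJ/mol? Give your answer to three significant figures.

ΔH = -2780 kJ/mol

ΔT = 31.72 − 23.80 = 7.92 °C
q_cal = C_cal × ΔT = 4.29 × 7.92 = 33.9768 kJ
n = 2.2 / 180.16 = 0.01221 mol
q_rxn = −q_cal = -33.9768 kJ
ΔH = -33.9768 / 0.01221 = -2783 kJ/mol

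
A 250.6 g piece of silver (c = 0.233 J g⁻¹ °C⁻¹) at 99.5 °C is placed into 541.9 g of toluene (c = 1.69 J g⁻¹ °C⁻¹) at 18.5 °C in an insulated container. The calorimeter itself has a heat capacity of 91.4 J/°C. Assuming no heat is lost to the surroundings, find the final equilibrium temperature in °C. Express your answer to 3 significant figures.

Heat lost by silver = heat gained by toluene + calorimeter.
(250.6)(0.233)(99.5 − T) = [(541.9)(1.69) + 91.4](T − 18.5)
58.3898 (99.5 − T) = 1007.211 (T − 18.5)
5809.8 − 58.3898 T = 1007.211 T − 18633
24442.8 = 1065.6008 T
T = 22.94 °C

T_f = 22.9 °C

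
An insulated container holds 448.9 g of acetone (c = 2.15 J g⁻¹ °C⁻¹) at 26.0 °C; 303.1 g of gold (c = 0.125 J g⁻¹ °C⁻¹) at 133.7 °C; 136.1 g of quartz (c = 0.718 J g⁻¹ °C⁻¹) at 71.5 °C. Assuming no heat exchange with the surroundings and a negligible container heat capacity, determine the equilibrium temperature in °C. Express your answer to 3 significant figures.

Σ mᵢcᵢ(T − Tᵢ) = 0  ⇒  T = Σ mᵢcᵢTᵢ / Σ mᵢcᵢ
Σ mᵢcᵢ = 448.9×2.15 + 303.1×0.125 + 136.1×0.718 = 1100.7423
Σ mᵢcᵢTᵢ = 965.135×26.0 + 37.8875×133.7 + 97.7198×71.5 = 37146
T = 37146 / 1100.7423 = 33.746 °C

T_f = 33.7 °C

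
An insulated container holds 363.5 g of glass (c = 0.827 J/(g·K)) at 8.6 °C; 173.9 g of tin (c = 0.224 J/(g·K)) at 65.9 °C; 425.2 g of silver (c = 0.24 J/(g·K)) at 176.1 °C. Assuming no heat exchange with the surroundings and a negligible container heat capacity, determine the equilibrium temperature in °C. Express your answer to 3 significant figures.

T_f = 52.4 °C

Σ mᵢcᵢ(T − Tᵢ) = 0  ⇒  T = Σ mᵢcᵢTᵢ / Σ mᵢcᵢ
Σ mᵢcᵢ = 363.5×0.827 + 173.9×0.224 + 425.2×0.24 = 441.6161
Σ mᵢcᵢTᵢ = 300.6145×8.6 + 38.9536×65.9 + 102.048×176.1 = 23123
T = 23123 / 441.6161 = 52.36 °C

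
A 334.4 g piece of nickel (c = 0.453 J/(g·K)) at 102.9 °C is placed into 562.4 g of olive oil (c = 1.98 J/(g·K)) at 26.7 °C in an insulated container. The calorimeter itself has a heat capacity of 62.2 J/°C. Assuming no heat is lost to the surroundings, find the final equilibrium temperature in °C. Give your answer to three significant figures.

Heat lost by nickel = heat gained by olive oil + calorimeter.
(334.4)(0.453)(102.9 − T) = [(562.4)(1.98) + 62.2](T − 26.7)
151.4832 (102.9 − T) = 1175.752 (T − 26.7)
15588 − 151.4832 T = 1175.752 T − 31393
46981 = 1327.2352 T
T = 35.40 °C

T_f = 35.4 °C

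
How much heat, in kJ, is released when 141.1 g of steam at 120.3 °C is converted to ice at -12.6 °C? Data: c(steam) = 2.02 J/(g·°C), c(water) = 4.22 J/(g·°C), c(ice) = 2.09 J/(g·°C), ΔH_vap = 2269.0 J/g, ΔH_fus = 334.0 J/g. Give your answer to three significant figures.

q1 (cool steam 120.3→100 °C): 141.1 × 2.02 × 20.3 = 5786 J
q2 (condense at 100 °C): 141.1 × 2269.0 = 320156 J
q3 (cool water 100→0 °C): 141.1 × 4.22 × 100.0 = 59544 J
q4 (freeze at 0 °C): 141.1 × 334.0 = 47127 J
q5 (cool ice 0→-12.6 °C): 141.1 × 2.09 × 12.6 = 3716 J
Total: 5786 + 320156 + 59544 + 47127 + 3716 = 436329 J = 436 kJ

q = 436 kJ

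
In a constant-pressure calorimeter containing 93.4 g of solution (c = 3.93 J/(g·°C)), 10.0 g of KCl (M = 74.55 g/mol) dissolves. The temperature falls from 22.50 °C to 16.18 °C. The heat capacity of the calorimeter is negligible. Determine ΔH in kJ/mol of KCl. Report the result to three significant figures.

|ΔT| = |16.18 − 22.50| = 6.32 °C
|q_surr| = (93.4 × 3.93) × 6.32 = 367.062 × 6.32 = 2320 J
n(KCl) = 10.0 / 74.55 = 0.1341 mol
Temperature fell, so q_rxn = +|q_surr| = 2.320 kJ
ΔH = q_rxn / n = 17.30 kJ/mol

ΔH = 17.3 kJ/mol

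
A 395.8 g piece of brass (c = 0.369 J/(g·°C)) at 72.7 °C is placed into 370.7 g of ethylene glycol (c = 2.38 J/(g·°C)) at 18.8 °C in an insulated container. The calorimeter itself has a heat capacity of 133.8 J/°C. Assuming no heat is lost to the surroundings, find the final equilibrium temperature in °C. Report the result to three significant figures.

T_f = 25.6 °C

Heat lost by brass = heat gained by ethylene glycol + calorimeter.
(395.8)(0.369)(72.7 − T) = [(370.7)(2.38) + 133.8](T − 18.8)
146.0502 (72.7 − T) = 1016.066 (T − 18.8)
10618 − 146.0502 T = 1016.066 T − 19102
29720 = 1162.1162 T
T = 25.57 °C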